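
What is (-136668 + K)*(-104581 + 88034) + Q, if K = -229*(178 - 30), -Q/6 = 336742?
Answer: 2820235868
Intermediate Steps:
Q = -2020452 (Q = -6*336742 = -2020452)
K = -33892 (K = -229*148 = -33892)
(-136668 + K)*(-104581 + 88034) + Q = (-136668 - 33892)*(-104581 + 88034) - 2020452 = -170560*(-16547) - 2020452 = 2822256320 - 2020452 = 2820235868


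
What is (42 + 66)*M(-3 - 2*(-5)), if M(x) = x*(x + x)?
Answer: 10584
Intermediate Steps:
M(x) = 2*x² (M(x) = x*(2*x) = 2*x²)
(42 + 66)*M(-3 - 2*(-5)) = (42 + 66)*(2*(-3 - 2*(-5))²) = 108*(2*(-3 + 10)²) = 108*(2*7²) = 108*(2*49) = 108*98 = 10584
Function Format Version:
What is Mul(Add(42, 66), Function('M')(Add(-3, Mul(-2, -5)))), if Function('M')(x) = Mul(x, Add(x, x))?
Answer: 10584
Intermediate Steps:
Function('M')(x) = Mul(2, Pow(x, 2)) (Function('M')(x) = Mul(x, Mul(2, x)) = Mul(2, Pow(x, 2)))
Mul(Add(42, 66), Function('M')(Add(-3, Mul(-2, -5)))) = Mul(Add(42, 66), Mul(2, Pow(Add(-3, Mul(-2, -5)), 2))) = Mul(108, Mul(2, Pow(Add(-3, 10), 2))) = Mul(108, Mul(2, Pow(7, 2))) = Mul(108, Mul(2, 49)) = Mul(108, 98) = 10584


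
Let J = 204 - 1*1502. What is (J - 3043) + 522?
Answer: -3819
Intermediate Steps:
J = -1298 (J = 204 - 1502 = -1298)
(J - 3043) + 522 = (-1298 - 3043) + 522 = -4341 + 522 = -3819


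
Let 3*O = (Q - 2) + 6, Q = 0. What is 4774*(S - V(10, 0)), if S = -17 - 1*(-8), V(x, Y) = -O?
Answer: -109802/3 ≈ -36601.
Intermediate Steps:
O = 4/3 (O = ((0 - 2) + 6)/3 = (-2 + 6)/3 = (⅓)*4 = 4/3 ≈ 1.3333)
V(x, Y) = -4/3 (V(x, Y) = -1*4/3 = -4/3)
S = -9 (S = -17 + 8 = -9)
4774*(S - V(10, 0)) = 4774*(-9 - 1*(-4/3)) = 4774*(-9 + 4/3) = 4774*(-23/3) = -109802/3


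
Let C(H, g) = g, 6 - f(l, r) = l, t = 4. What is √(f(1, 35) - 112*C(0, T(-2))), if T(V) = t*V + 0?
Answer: √901 ≈ 30.017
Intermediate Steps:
f(l, r) = 6 - l
T(V) = 4*V (T(V) = 4*V + 0 = 4*V)
√(f(1, 35) - 112*C(0, T(-2))) = √((6 - 1*1) - 448*(-2)) = √((6 - 1) - 112*(-8)) = √(5 + 896) = √901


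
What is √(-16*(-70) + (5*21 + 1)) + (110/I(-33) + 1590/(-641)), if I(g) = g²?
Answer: -151000/63459 + √1226 ≈ 32.635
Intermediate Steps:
√(-16*(-70) + (5*21 + 1)) + (110/I(-33) + 1590/(-641)) = √(-16*(-70) + (5*21 + 1)) + (110/((-33)²) + 1590/(-641)) = √(1120 + (105 + 1)) + (110/1089 + 1590*(-1/641)) = √(1120 + 106) + (110*(1/1089) - 1590/641) = √1226 + (10/99 - 1590/641) = √1226 - 151000/63459 = -151000/63459 + √1226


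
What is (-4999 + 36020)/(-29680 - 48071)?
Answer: -31021/77751 ≈ -0.39898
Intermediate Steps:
(-4999 + 36020)/(-29680 - 48071) = 31021/(-77751) = 31021*(-1/77751) = -31021/77751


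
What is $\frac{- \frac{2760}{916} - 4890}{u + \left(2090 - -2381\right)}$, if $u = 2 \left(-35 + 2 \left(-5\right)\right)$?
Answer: $- \frac{1120500}{1003249} \approx -1.1169$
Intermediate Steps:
$u = -90$ ($u = 2 \left(-35 - 10\right) = 2 \left(-45\right) = -90$)
$\frac{- \frac{2760}{916} - 4890}{u + \left(2090 - -2381\right)} = \frac{- \frac{2760}{916} - 4890}{-90 + \left(2090 - -2381\right)} = \frac{\left(-2760\right) \frac{1}{916} - 4890}{-90 + \left(2090 + 2381\right)} = \frac{- \frac{690}{229} - 4890}{-90 + 4471} = - \frac{1120500}{229 \cdot 4381} = \left(- \frac{1120500}{229}\right) \frac{1}{4381} = - \frac{1120500}{1003249}$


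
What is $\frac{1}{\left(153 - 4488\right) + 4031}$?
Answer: $- \frac{1}{304} \approx -0.0032895$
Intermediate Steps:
$\frac{1}{\left(153 - 4488\right) + 4031} = \frac{1}{-4335 + 4031} = \frac{1}{-304} = - \frac{1}{304}$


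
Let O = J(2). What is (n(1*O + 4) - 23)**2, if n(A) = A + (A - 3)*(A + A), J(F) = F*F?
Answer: 4225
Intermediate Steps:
J(F) = F**2
O = 4 (O = 2**2 = 4)
n(A) = A + 2*A*(-3 + A) (n(A) = A + (-3 + A)*(2*A) = A + 2*A*(-3 + A))
(n(1*O + 4) - 23)**2 = ((1*4 + 4)*(-5 + 2*(1*4 + 4)) - 23)**2 = ((4 + 4)*(-5 + 2*(4 + 4)) - 23)**2 = (8*(-5 + 2*8) - 23)**2 = (8*(-5 + 16) - 23)**2 = (8*11 - 23)**2 = (88 - 23)**2 = 65**2 = 4225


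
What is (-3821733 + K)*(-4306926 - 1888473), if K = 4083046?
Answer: -1618938298887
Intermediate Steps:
(-3821733 + K)*(-4306926 - 1888473) = (-3821733 + 4083046)*(-4306926 - 1888473) = 261313*(-6195399) = -1618938298887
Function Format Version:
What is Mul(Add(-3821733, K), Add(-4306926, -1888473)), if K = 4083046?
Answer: -1618938298887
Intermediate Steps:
Mul(Add(-3821733, K), Add(-4306926, -1888473)) = Mul(Add(-3821733, 4083046), Add(-4306926, -1888473)) = Mul(261313, -6195399) = -1618938298887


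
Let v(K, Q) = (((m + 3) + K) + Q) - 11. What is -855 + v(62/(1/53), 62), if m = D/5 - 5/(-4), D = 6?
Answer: 49749/20 ≈ 2487.4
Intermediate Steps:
m = 49/20 (m = 6/5 - 5/(-4) = 6*(⅕) - 5*(-¼) = 6/5 + 5/4 = 49/20 ≈ 2.4500)
v(K, Q) = -111/20 + K + Q (v(K, Q) = (((49/20 + 3) + K) + Q) - 11 = ((109/20 + K) + Q) - 11 = (109/20 + K + Q) - 11 = -111/20 + K + Q)
-855 + v(62/(1/53), 62) = -855 + (-111/20 + 62/(1/53) + 62) = -855 + (-111/20 + 62*53 + 62) = -855 + (-111/20 + 3286 + 62) = -855 + 66849/20 = 49749/20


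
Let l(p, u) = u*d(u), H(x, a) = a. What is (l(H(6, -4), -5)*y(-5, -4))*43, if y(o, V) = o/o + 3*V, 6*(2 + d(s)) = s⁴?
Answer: 1449745/6 ≈ 2.4162e+5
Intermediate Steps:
d(s) = -2 + s⁴/6
y(o, V) = 1 + 3*V
l(p, u) = u*(-2 + u⁴/6)
(l(H(6, -4), -5)*y(-5, -4))*43 = (((⅙)*(-5)*(-12 + (-5)⁴))*(1 + 3*(-4)))*43 = (((⅙)*(-5)*(-12 + 625))*(1 - 12))*43 = (((⅙)*(-5)*613)*(-11))*43 = -3065/6*(-11)*43 = (33715/6)*43 = 1449745/6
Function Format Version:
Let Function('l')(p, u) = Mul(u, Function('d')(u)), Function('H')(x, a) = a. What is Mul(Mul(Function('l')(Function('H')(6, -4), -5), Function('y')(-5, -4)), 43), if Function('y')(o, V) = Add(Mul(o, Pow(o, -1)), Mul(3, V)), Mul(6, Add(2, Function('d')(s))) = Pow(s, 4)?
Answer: Rational(1449745, 6) ≈ 2.4162e+5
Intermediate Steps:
Function('d')(s) = Add(-2, Mul(Rational(1, 6), Pow(s, 4)))
Function('y')(o, V) = Add(1, Mul(3, V))
Function('l')(p, u) = Mul(u, Add(-2, Mul(Rational(1, 6), Pow(u, 4))))
Mul(Mul(Function('l')(Function('H')(6, -4), -5), Function('y')(-5, -4)), 43) = Mul(Mul(Mul(Rational(1, 6), -5, Add(-12, Pow(-5, 4))), Add(1, Mul(3, -4))), 43) = Mul(Mul(Mul(Rational(1, 6), -5, Add(-12, 625)), Add(1, -12)), 43) = Mul(Mul(Mul(Rational(1, 6), -5, 613), -11), 43) = Mul(Mul(Rational(-3065, 6), -11), 43) = Mul(Rational(33715, 6), 43) = Rational(1449745, 6)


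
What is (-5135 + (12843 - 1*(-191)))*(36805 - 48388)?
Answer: -91494117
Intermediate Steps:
(-5135 + (12843 - 1*(-191)))*(36805 - 48388) = (-5135 + (12843 + 191))*(-11583) = (-5135 + 13034)*(-11583) = 7899*(-11583) = -91494117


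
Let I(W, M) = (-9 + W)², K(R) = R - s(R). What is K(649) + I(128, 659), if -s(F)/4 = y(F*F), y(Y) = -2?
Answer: 14802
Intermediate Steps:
s(F) = 8 (s(F) = -4*(-2) = 8)
K(R) = -8 + R (K(R) = R - 1*8 = R - 8 = -8 + R)
K(649) + I(128, 659) = (-8 + 649) + (-9 + 128)² = 641 + 119² = 641 + 14161 = 14802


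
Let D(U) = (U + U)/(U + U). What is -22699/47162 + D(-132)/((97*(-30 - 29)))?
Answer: -129953539/269908126 ≈ -0.48147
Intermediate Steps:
D(U) = 1 (D(U) = (2*U)/((2*U)) = (2*U)*(1/(2*U)) = 1)
-22699/47162 + D(-132)/((97*(-30 - 29))) = -22699/47162 + 1/(97*(-30 - 29)) = -22699*1/47162 + 1/(97*(-59)) = -22699/47162 + 1/(-5723) = -22699/47162 + 1*(-1/5723) = -22699/47162 - 1/5723 = -129953539/269908126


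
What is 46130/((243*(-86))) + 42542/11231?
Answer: 185478343/117352719 ≈ 1.5805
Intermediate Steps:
46130/((243*(-86))) + 42542/11231 = 46130/(-20898) + 42542*(1/11231) = 46130*(-1/20898) + 42542/11231 = -23065/10449 + 42542/11231 = 185478343/117352719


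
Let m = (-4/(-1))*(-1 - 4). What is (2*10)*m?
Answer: -400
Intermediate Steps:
m = -20 (m = -4*(-1)*(-5) = 4*(-5) = -20)
(2*10)*m = (2*10)*(-20) = 20*(-20) = -400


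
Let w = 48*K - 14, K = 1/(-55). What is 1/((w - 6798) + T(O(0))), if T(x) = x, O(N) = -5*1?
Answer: -55/374983 ≈ -0.00014667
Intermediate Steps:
O(N) = -5
K = -1/55 (K = 1*(-1/55) = -1/55 ≈ -0.018182)
w = -818/55 (w = 48*(-1/55) - 14 = -48/55 - 14 = -818/55 ≈ -14.873)
1/((w - 6798) + T(O(0))) = 1/((-818/55 - 6798) - 5) = 1/(-374708/55 - 5) = 1/(-374983/55) = -55/374983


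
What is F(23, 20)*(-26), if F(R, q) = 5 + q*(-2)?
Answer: 910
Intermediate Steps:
F(R, q) = 5 - 2*q
F(23, 20)*(-26) = (5 - 2*20)*(-26) = (5 - 40)*(-26) = -35*(-26) = 910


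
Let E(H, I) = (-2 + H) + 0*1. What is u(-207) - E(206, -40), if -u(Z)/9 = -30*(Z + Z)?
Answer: -111984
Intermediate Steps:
u(Z) = 540*Z (u(Z) = -(-270)*(Z + Z) = -(-270)*2*Z = -(-540)*Z = 540*Z)
E(H, I) = -2 + H (E(H, I) = (-2 + H) + 0 = -2 + H)
u(-207) - E(206, -40) = 540*(-207) - (-2 + 206) = -111780 - 1*204 = -111780 - 204 = -111984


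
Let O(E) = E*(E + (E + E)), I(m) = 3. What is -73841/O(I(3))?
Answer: -73841/27 ≈ -2734.9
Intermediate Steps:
O(E) = 3*E² (O(E) = E*(E + 2*E) = E*(3*E) = 3*E²)
-73841/O(I(3)) = -73841/(3*3²) = -73841/(3*9) = -73841/27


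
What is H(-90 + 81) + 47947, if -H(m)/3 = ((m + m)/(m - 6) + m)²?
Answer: 1194112/25 ≈ 47765.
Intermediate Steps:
H(m) = -3*(m + 2*m/(-6 + m))² (H(m) = -3*((m + m)/(m - 6) + m)² = -3*((2*m)/(-6 + m) + m)² = -3*(2*m/(-6 + m) + m)² = -3*(m + 2*m/(-6 + m))²)
H(-90 + 81) + 47947 = -3*(-90 + 81)²*(-4 + (-90 + 81))²/(-6 + (-90 + 81))² + 47947 = -3*(-9)²*(-4 - 9)²/(-6 - 9)² + 47947 = -3*81*(-13)²/(-15)² + 47947 = -3*81*1/225*169 + 47947 = -4563/25 + 47947 = 1194112/25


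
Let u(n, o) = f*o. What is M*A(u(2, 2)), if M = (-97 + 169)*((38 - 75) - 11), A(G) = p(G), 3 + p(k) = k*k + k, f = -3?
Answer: -93312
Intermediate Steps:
u(n, o) = -3*o
p(k) = -3 + k + k² (p(k) = -3 + (k*k + k) = -3 + (k² + k) = -3 + (k + k²) = -3 + k + k²)
A(G) = -3 + G + G²
M = -3456 (M = 72*(-37 - 11) = 72*(-48) = -3456)
M*A(u(2, 2)) = -3456*(-3 - 3*2 + (-3*2)²) = -3456*(-3 - 6 + (-6)²) = -3456*(-3 - 6 + 36) = -3456*27 = -93312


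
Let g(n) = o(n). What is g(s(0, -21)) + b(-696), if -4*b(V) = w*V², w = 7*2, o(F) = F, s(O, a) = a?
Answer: -1695477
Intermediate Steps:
w = 14
g(n) = n
b(V) = -7*V²/2
g(s(0, -21)) + b(-696) = -21 - 7/2*(-696)² = -21 - 7/2*484416 = -21 - 1695456 = -1695477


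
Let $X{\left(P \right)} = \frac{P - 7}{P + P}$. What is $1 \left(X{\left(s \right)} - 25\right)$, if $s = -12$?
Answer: $- \frac{581}{24} \approx -24.208$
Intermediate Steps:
$X{\left(P \right)} = \frac{-7 + P}{2 P}$
$1 \left(X{\left(s \right)} - 25\right) = 1 \left(\frac{-7 - 12}{2 \left(-12\right)} - 25\right) = 1 \left(\frac{1}{2} \left(- \frac{1}{12}\right) \left(-19\right) - 25\right) = 1 \left(\frac{19}{24} - 25\right) = 1 \left(- \frac{581}{24}\right) = - \frac{581}{24}$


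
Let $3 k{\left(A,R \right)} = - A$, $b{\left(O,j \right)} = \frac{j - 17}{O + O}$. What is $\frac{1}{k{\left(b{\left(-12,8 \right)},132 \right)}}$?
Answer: $-8$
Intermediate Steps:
$b{\left(O,j \right)} = \frac{-17 + j}{2 O}$
$k{\left(A,R \right)} = - \frac{A}{3}$ ($k{\left(A,R \right)} = \frac{\left(-1\right) A}{3} = - \frac{A}{3}$)
$\frac{1}{k{\left(b{\left(-12,8 \right)},132 \right)}} = \frac{1}{\left(- \frac{1}{3}\right) \frac{-17 + 8}{2 \left(-12\right)}} = \frac{1}{\left(- \frac{1}{3}\right) \frac{1}{2} \left(- \frac{1}{12}\right) \left(-9\right)} = \frac{1}{\left(- \frac{1}{3}\right) \frac{3}{8}} = \frac{1}{- \frac{1}{8}} = -8$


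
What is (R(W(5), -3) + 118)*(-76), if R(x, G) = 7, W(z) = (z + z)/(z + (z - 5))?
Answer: -9500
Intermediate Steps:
W(z) = 2*z/(-5 + 2*z) (W(z) = (2*z)/(z + (-5 + z)) = (2*z)/(-5 + 2*z) = 2*z/(-5 + 2*z))
(R(W(5), -3) + 118)*(-76) = (7 + 118)*(-76) = 125*(-76) = -9500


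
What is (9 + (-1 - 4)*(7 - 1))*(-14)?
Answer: 294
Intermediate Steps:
(9 + (-1 - 4)*(7 - 1))*(-14) = (9 - 5*6)*(-14) = (9 - 30)*(-14) = -21*(-14) = 294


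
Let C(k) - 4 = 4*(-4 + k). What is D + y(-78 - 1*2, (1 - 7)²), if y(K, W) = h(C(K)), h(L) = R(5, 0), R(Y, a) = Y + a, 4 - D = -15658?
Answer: 15667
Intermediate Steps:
D = 15662 (D = 4 - 1*(-15658) = 4 + 15658 = 15662)
C(k) = -12 + 4*k (C(k) = 4 + 4*(-4 + k) = 4 + (-16 + 4*k) = -12 + 4*k)
h(L) = 5 (h(L) = 5 + 0 = 5)
y(K, W) = 5
D + y(-78 - 1*2, (1 - 7)²) = 15662 + 5 = 15667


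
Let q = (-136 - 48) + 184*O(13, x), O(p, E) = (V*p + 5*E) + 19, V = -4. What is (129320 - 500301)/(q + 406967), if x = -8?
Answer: -370981/393351 ≈ -0.94313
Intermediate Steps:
O(p, E) = 19 - 4*p + 5*E (O(p, E) = (-4*p + 5*E) + 19 = 19 - 4*p + 5*E)
q = -13616 (q = (-136 - 48) + 184*(19 - 4*13 + 5*(-8)) = -184 + 184*(19 - 52 - 40) = -184 + 184*(-73) = -184 - 13432 = -13616)
(129320 - 500301)/(q + 406967) = (129320 - 500301)/(-13616 + 406967) = -370981/393351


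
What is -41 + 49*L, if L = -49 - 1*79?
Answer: -6313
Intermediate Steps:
L = -128 (L = -49 - 79 = -128)
-41 + 49*L = -41 + 49*(-128) = -41 - 6272 = -6313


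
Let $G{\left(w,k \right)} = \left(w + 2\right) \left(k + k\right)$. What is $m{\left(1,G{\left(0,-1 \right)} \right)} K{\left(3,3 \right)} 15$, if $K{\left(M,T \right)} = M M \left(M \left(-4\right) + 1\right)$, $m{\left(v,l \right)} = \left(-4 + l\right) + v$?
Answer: $10395$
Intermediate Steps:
$G{\left(w,k \right)} = 2 k \left(2 + w\right)$ ($G{\left(w,k \right)} = \left(2 + w\right) 2 k = 2 k \left(2 + w\right)$)
$m{\left(v,l \right)} = -4 + l + v$
$K{\left(M,T \right)} = M^{2} \left(1 - 4 M\right)$ ($K{\left(M,T \right)} = M^{2} \left(- 4 M + 1\right) = M^{2} \left(1 - 4 M\right)$)
$m{\left(1,G{\left(0,-1 \right)} \right)} K{\left(3,3 \right)} 15 = \left(-4 + 2 \left(-1\right) \left(2 + 0\right) + 1\right) 3^{2} \left(1 - 12\right) 15 = \left(-4 + 2 \left(-1\right) 2 + 1\right) 9 \left(1 - 12\right) 15 = \left(-4 - 4 + 1\right) 9 \left(-11\right) 15 = \left(-7\right) \left(-99\right) 15 = 693 \cdot 15 = 10395$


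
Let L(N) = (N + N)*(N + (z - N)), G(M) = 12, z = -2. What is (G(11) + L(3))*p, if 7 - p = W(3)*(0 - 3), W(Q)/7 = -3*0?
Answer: 0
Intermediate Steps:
W(Q) = 0 (W(Q) = 7*(-3*0) = 7*0 = 0)
p = 7 (p = 7 - 0*(0 - 3) = 7 - 0*(-3) = 7 - 1*0 = 7 + 0 = 7)
L(N) = -4*N (L(N) = (N + N)*(N + (-2 - N)) = (2*N)*(-2) = -4*N)
(G(11) + L(3))*p = (12 - 4*3)*7 = (12 - 12)*7 = 0*7 = 0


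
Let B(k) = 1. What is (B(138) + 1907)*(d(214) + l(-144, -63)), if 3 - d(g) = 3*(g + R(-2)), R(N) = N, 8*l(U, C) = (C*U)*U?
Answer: -312776532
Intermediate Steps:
l(U, C) = C*U²/8 (l(U, C) = ((C*U)*U)/8 = (C*U²)/8 = C*U²/8)
d(g) = 9 - 3*g (d(g) = 3 - 3*(g - 2) = 3 - 3*(-2 + g) = 3 - (-6 + 3*g) = 3 + (6 - 3*g) = 9 - 3*g)
(B(138) + 1907)*(d(214) + l(-144, -63)) = (1 + 1907)*((9 - 3*214) + (⅛)*(-63)*(-144)²) = 1908*((9 - 642) + (⅛)*(-63)*20736) = 1908*(-633 - 163296) = 1908*(-163929) = -312776532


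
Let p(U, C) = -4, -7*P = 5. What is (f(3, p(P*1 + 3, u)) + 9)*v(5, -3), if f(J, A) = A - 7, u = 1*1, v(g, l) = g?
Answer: -10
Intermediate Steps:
P = -5/7 (P = -1/7*5 = -5/7 ≈ -0.71429)
u = 1
f(J, A) = -7 + A
(f(3, p(P*1 + 3, u)) + 9)*v(5, -3) = ((-7 - 4) + 9)*5 = (-11 + 9)*5 = -2*5 = -10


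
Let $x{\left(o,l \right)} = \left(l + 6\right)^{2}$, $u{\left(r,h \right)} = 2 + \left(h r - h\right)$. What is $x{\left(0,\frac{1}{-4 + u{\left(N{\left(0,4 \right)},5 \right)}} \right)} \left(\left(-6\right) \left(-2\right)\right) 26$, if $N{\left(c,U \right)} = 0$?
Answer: $\frac{524472}{49} \approx 10704.0$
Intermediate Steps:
$u{\left(r,h \right)} = 2 - h + h r$ ($u{\left(r,h \right)} = 2 + \left(- h + h r\right) = 2 - h + h r$)
$x{\left(o,l \right)} = \left(6 + l\right)^{2}$
$x{\left(0,\frac{1}{-4 + u{\left(N{\left(0,4 \right)},5 \right)}} \right)} \left(\left(-6\right) \left(-2\right)\right) 26 = \left(6 + \frac{1}{-4 + \left(2 - 5 + 5 \cdot 0\right)}\right)^{2} \left(\left(-6\right) \left(-2\right)\right) 26 = \left(6 + \frac{1}{-4 + \left(2 - 5 + 0\right)}\right)^{2} \cdot 12 \cdot 26 = \left(6 + \frac{1}{-4 - 3}\right)^{2} \cdot 12 \cdot 26 = \left(6 + \frac{1}{-7}\right)^{2} \cdot 12 \cdot 26 = \left(6 - \frac{1}{7}\right)^{2} \cdot 12 \cdot 26 = \left(\frac{41}{7}\right)^{2} \cdot 12 \cdot 26 = \frac{1681}{49} \cdot 12 \cdot 26 = \frac{20172}{49} \cdot 26 = \frac{524472}{49}$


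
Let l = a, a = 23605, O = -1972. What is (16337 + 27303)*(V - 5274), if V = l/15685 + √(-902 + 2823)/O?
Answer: -721797613880/3137 - 10910*√1921/493 ≈ -2.3009e+8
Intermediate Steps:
l = 23605
V = 4721/3137 - √1921/1972 (V = 23605/15685 + √(-902 + 2823)/(-1972) = 23605*(1/15685) + √1921*(-1/1972) = 4721/3137 - √1921/1972 ≈ 1.4827)
(16337 + 27303)*(V - 5274) = (16337 + 27303)*((4721/3137 - √1921/1972) - 5274) = 43640*(-16539817/3137 - √1921/1972) = -721797613880/3137 - 10910*√1921/493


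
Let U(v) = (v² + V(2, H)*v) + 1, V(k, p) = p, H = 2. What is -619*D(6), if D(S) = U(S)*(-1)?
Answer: 30331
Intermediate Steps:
U(v) = 1 + v² + 2*v (U(v) = (v² + 2*v) + 1 = 1 + v² + 2*v)
D(S) = -1 - S² - 2*S (D(S) = (1 + S² + 2*S)*(-1) = -1 - S² - 2*S)
-619*D(6) = -619*(-1 - 1*6² - 2*6) = -619*(-1 - 1*36 - 12) = -619*(-1 - 36 - 12) = -619*(-49) = 30331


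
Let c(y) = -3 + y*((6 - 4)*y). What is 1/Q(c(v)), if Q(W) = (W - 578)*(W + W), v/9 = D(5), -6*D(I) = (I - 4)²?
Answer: -2/3459 ≈ -0.00057820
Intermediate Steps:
D(I) = -(-4 + I)²/6 (D(I) = -(I - 4)²/6 = -(-4 + I)²/6)
v = -3/2 (v = 9*(-(-4 + 5)²/6) = 9*(-⅙*1²) = 9*(-⅙*1) = 9*(-⅙) = -3/2 ≈ -1.5000)
c(y) = -3 + 2*y² (c(y) = -3 + y*(2*y) = -3 + 2*y²)
Q(W) = 2*W*(-578 + W) (Q(W) = (-578 + W)*(2*W) = 2*W*(-578 + W))
1/Q(c(v)) = 1/(2*(-3 + 2*(-3/2)²)*(-578 + (-3 + 2*(-3/2)²))) = 1/(2*(-3 + 2*(9/4))*(-578 + (-3 + 2*(9/4)))) = 1/(2*(-3 + 9/2)*(-578 + (-3 + 9/2))) = 1/(2*(3/2)*(-578 + 3/2)) = 1/(2*(3/2)*(-1153/2)) = 1/(-3459/2) = -2/3459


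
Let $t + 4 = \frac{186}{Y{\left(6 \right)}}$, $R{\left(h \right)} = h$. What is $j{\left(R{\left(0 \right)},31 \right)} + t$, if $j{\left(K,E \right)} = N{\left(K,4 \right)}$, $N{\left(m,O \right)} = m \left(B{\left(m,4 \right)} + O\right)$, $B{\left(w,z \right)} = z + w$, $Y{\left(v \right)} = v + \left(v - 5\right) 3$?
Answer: $\frac{50}{3} \approx 16.667$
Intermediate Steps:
$Y{\left(v \right)} = -15 + 4 v$ ($Y{\left(v \right)} = v + \left(-5 + v\right) 3 = v + \left(-15 + 3 v\right) = -15 + 4 v$)
$B{\left(w,z \right)} = w + z$
$t = \frac{50}{3}$ ($t = -4 + \frac{186}{-15 + 4 \cdot 6} = -4 + \frac{186}{-15 + 24} = -4 + \frac{186}{9} = -4 + 186 \cdot \frac{1}{9} = -4 + \frac{62}{3} = \frac{50}{3} \approx 16.667$)
$N{\left(m,O \right)} = m \left(4 + O + m\right)$ ($N{\left(m,O \right)} = m \left(\left(m + 4\right) + O\right) = m \left(\left(4 + m\right) + O\right) = m \left(4 + O + m\right)$)
$j{\left(K,E \right)} = K \left(8 + K\right)$ ($j{\left(K,E \right)} = K \left(4 + 4 + K\right) = K \left(8 + K\right)$)
$j{\left(R{\left(0 \right)},31 \right)} + t = 0 \left(8 + 0\right) + \frac{50}{3} = 0 \cdot 8 + \frac{50}{3} = 0 + \frac{50}{3} = \frac{50}{3}$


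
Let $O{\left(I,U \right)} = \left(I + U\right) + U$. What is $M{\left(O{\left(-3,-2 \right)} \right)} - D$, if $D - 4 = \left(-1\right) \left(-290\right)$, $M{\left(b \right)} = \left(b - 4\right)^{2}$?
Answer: $-173$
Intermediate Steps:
$O{\left(I,U \right)} = I + 2 U$
$M{\left(b \right)} = \left(-4 + b\right)^{2}$
$D = 294$ ($D = 4 - -290 = 4 + 290 = 294$)
$M{\left(O{\left(-3,-2 \right)} \right)} - D = \left(-4 + \left(-3 + 2 \left(-2\right)\right)\right)^{2} - 294 = \left(-4 - 7\right)^{2} - 294 = \left(-11\right)^{2} - 294 = 121 - 294 = -173$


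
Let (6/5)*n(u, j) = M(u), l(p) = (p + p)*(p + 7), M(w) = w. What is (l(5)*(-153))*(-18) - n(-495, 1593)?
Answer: 661785/2 ≈ 3.3089e+5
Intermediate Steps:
l(p) = 2*p*(7 + p) (l(p) = (2*p)*(7 + p) = 2*p*(7 + p))
n(u, j) = 5*u/6
(l(5)*(-153))*(-18) - n(-495, 1593) = ((2*5*(7 + 5))*(-153))*(-18) - 5*(-495)/6 = ((2*5*12)*(-153))*(-18) - 1*(-825/2) = (120*(-153))*(-18) + 825/2 = -18360*(-18) + 825/2 = 330480 + 825/2 = 661785/2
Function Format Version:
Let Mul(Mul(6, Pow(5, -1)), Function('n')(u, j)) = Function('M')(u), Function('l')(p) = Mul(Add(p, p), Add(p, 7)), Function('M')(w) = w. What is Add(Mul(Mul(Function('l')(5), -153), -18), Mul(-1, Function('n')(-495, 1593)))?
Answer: Rational(661785, 2) ≈ 3.3089e+5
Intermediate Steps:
Function('l')(p) = Mul(2, p, Add(7, p)) (Function('l')(p) = Mul(Mul(2, p), Add(7, p)) = Mul(2, p, Add(7, p)))
Function('n')(u, j) = Mul(Rational(5, 6), u)
Add(Mul(Mul(Function('l')(5), -153), -18), Mul(-1, Function('n')(-495, 1593))) = Add(Mul(Mul(Mul(2, 5, Add(7, 5)), -153), -18), Mul(-1, Mul(Rational(5, 6), -495))) = Add(Mul(Mul(Mul(2, 5, 12), -153), -18), Mul(-1, Rational(-825, 2))) = Add(Mul(Mul(120, -153), -18), Rational(825, 2)) = Add(Mul(-18360, -18), Rational(825, 2)) = Add(330480, Rational(825, 2)) = Rational(661785, 2)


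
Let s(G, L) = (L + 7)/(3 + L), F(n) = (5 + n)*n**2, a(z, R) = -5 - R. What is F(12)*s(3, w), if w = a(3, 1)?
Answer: -816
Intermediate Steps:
w = -6 (w = -5 - 1*1 = -5 - 1 = -6)
F(n) = n**2*(5 + n)
s(G, L) = (7 + L)/(3 + L)
F(12)*s(3, w) = (12**2*(5 + 12))*((7 - 6)/(3 - 6)) = (144*17)*(1/(-3)) = 2448*(-1/3*1) = 2448*(-1/3) = -816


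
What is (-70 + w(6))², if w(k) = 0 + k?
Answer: 4096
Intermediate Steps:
w(k) = k
(-70 + w(6))² = (-70 + 6)² = (-64)² = 4096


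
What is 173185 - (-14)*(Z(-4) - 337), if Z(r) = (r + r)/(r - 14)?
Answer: 1516259/9 ≈ 1.6847e+5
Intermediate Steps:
Z(r) = 2*r/(-14 + r) (Z(r) = (2*r)/(-14 + r) = 2*r/(-14 + r))
173185 - (-14)*(Z(-4) - 337) = 173185 - (-14)*(2*(-4)/(-14 - 4) - 337) = 173185 - (-14)*(2*(-4)/(-18) - 337) = 173185 - (-14)*(2*(-4)*(-1/18) - 337) = 173185 - (-14)*(4/9 - 337) = 173185 - (-14)*(-3029)/9 = 173185 - 1*42406/9 = 173185 - 42406/9 = 1516259/9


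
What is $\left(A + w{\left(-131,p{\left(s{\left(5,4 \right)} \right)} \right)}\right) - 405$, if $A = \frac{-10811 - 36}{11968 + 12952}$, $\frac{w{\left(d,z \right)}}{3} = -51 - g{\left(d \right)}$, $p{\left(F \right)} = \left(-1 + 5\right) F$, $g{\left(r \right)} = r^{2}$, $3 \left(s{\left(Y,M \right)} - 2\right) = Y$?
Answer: $- \frac{1296872567}{24920} \approx -52041.0$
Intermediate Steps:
$s{\left(Y,M \right)} = 2 + \frac{Y}{3}$
$p{\left(F \right)} = 4 F$
$w{\left(d,z \right)} = -153 - 3 d^{2}$ ($w{\left(d,z \right)} = 3 \left(-51 - d^{2}\right) = -153 - 3 d^{2}$)
$A = - \frac{10847}{24920} \approx -0.43527$
$\left(A + w{\left(-131,p{\left(s{\left(5,4 \right)} \right)} \right)}\right) - 405 = \left(- \frac{10847}{24920} - \left(153 + 3 \left(-131\right)^{2}\right)\right) - 405 = \left(- \frac{10847}{24920} - 51636\right) - 405 = - \frac{1286779967}{24920} - 405 = - \frac{1296872567}{24920}$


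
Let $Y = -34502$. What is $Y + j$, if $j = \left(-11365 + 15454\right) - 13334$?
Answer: $-43747$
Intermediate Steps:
$j = -9245$ ($j = 4089 - 13334 = -9245$)
$Y + j = -34502 - 9245 = -43747$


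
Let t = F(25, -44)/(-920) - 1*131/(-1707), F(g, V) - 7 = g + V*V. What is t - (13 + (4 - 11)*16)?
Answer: 19029338/196305 ≈ 96.938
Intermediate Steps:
F(g, V) = 7 + g + V² (F(g, V) = 7 + (g + V*V) = 7 + (g + V²) = 7 + g + V²)
t = -404857/196305 (t = (7 + 25 + (-44)²)/(-920) - 1*131/(-1707) = (7 + 25 + 1936)*(-1/920) - 131*(-1/1707) = 1968*(-1/920) + 131/1707 = -246/115 + 131/1707 = -404857/196305 ≈ -2.0624)
t - (13 + (4 - 11)*16) = -404857/196305 - (13 + (4 - 11)*16) = -404857/196305 - (13 - 7*16) = -404857/196305 - (13 - 112) = -404857/196305 - 1*(-99) = -404857/196305 + 99 = 19029338/196305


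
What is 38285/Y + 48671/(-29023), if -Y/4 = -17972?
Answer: -2387715293/2086405424 ≈ -1.1444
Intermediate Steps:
Y = 71888 (Y = -4*(-17972) = 71888)
38285/Y + 48671/(-29023) = 38285/71888 + 48671/(-29023) = 38285*(1/71888) + 48671*(-1/29023) = 38285/71888 - 48671/29023 = -2387715293/2086405424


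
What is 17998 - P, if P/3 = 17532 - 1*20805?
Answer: 27817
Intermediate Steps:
P = -9819 (P = 3*(17532 - 1*20805) = 3*(17532 - 20805) = 3*(-3273) = -9819)
17998 - P = 17998 - 1*(-9819) = 17998 + 9819 = 27817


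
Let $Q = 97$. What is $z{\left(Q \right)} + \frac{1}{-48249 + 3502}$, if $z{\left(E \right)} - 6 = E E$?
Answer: $\frac{421293004}{44747} \approx 9415.0$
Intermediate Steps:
$z{\left(E \right)} = 6 + E^{2}$ ($z{\left(E \right)} = 6 + E E = 6 + E^{2}$)
$z{\left(Q \right)} + \frac{1}{-48249 + 3502} = \left(6 + 97^{2}\right) + \frac{1}{-48249 + 3502} = \left(6 + 9409\right) + \frac{1}{-44747} = 9415 - \frac{1}{44747} = \frac{421293004}{44747}$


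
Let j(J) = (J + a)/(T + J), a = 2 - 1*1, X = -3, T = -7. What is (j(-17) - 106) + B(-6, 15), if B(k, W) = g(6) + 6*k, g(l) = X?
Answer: -433/3 ≈ -144.33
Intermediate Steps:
a = 1 (a = 2 - 1 = 1)
g(l) = -3
B(k, W) = -3 + 6*k
j(J) = (1 + J)/(-7 + J) (j(J) = (J + 1)/(-7 + J) = (1 + J)/(-7 + J))
(j(-17) - 106) + B(-6, 15) = ((1 - 17)/(-7 - 17) - 106) + (-3 + 6*(-6)) = (-16/(-24) - 106) + (-3 - 36) = (-1/24*(-16) - 106) - 39 = (2/3 - 106) - 39 = -316/3 - 39 = -433/3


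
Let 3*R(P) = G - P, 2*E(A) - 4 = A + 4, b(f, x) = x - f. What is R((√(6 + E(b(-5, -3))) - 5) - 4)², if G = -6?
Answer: (3 - √11)²/9 ≈ 0.011139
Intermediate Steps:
E(A) = 4 + A/2 (E(A) = 2 + (A + 4)/2 = 2 + (4 + A)/2 = 2 + (2 + A/2) = 4 + A/2)
R(P) = -2 - P/3 (R(P) = (-6 - P)/3 = -2 - P/3)
R((√(6 + E(b(-5, -3))) - 5) - 4)² = (-2 - ((√(6 + (4 + (-3 - 1*(-5))/2)) - 5) - 4)/3)² = (-2 - ((√(6 + (4 + (-3 + 5)/2)) - 5) - 4)/3)² = (-2 - ((√(6 + (4 + (½)*2)) - 5) - 4)/3)² = (-2 - ((√(6 + (4 + 1)) - 5) - 4)/3)² = (-2 - ((√(6 + 5) - 5) - 4)/3)² = (-2 - ((√11 - 5) - 4)/3)² = (-2 - ((-5 + √11) - 4)/3)² = (-2 - (-9 + √11)/3)² = (-2 + (3 - √11/3))² = (1 - √11/3)²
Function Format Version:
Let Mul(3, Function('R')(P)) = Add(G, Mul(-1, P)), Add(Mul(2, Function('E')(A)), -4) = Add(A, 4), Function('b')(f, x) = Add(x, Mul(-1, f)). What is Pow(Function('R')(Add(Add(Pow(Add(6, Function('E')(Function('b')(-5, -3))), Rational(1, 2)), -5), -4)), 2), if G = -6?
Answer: Mul(Rational(1, 9), Pow(Add(3, Mul(-1, Pow(11, Rational(1, 2)))), 2)) ≈ 0.011139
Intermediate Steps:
Function('E')(A) = Add(4, Mul(Rational(1, 2), A)) (Function('E')(A) = Add(2, Mul(Rational(1, 2), Add(A, 4))) = Add(2, Mul(Rational(1, 2), Add(4, A))) = Add(2, Add(2, Mul(Rational(1, 2), A))) = Add(4, Mul(Rational(1, 2), A)))
Function('R')(P) = Add(-2, Mul(Rational(-1, 3), P)) (Function('R')(P) = Mul(Rational(1, 3), Add(-6, Mul(-1, P))) = Add(-2, Mul(Rational(-1, 3), P)))
Pow(Function('R')(Add(Add(Pow(Add(6, Function('E')(Function('b')(-5, -3))), Rational(1, 2)), -5), -4)), 2) = Pow(Add(-2, Mul(Rational(-1, 3), Add(Add(Pow(Add(6, Add(4, Mul(Rational(1, 2), Add(-3, Mul(-1, -5))))), Rational(1, 2)), -5), -4))), 2) = Pow(Add(-2, Mul(Rational(-1, 3), Add(Add(Pow(Add(6, Add(4, Mul(Rational(1, 2), Add(-3, 5)))), Rational(1, 2)), -5), -4))), 2) = Pow(Add(-2, Mul(Rational(-1, 3), Add(Add(Pow(Add(6, Add(4, Mul(Rational(1, 2), 2))), Rational(1, 2)), -5), -4))), 2) = Pow(Add(-2, Mul(Rational(-1, 3), Add(Add(Pow(Add(6, Add(4, 1)), Rational(1, 2)), -5), -4))), 2) = Pow(Add(-2, Mul(Rational(-1, 3), Add(Add(Pow(Add(6, 5), Rational(1, 2)), -5), -4))), 2) = Pow(Add(-2, Mul(Rational(-1, 3), Add(Add(Pow(11, Rational(1, 2)), -5), -4))), 2) = Pow(Add(-2, Mul(Rational(-1, 3), Add(Add(-5, Pow(11, Rational(1, 2))), -4))), 2) = Pow(Add(-2, Mul(Rational(-1, 3), Add(-9, Pow(11, Rational(1, 2))))), 2) = Pow(Add(-2, Add(3, Mul(Rational(-1, 3), Pow(11, Rational(1, 2))))), 2) = Pow(Add(1, Mul(Rational(-1, 3), Pow(11, Rational(1, 2)))), 2)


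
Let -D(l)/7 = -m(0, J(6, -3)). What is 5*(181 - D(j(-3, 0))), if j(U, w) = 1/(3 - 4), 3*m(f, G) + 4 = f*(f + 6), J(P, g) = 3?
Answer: 2855/3 ≈ 951.67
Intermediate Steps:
m(f, G) = -4/3 + f*(6 + f)/3 (m(f, G) = -4/3 + (f*(f + 6))/3 = -4/3 + (f*(6 + f))/3 = -4/3 + f*(6 + f)/3)
j(U, w) = -1 (j(U, w) = 1/(-1) = -1)
D(l) = -28/3 (D(l) = -(-7)*(-4/3 + 2*0 + (1/3)*0**2) = -(-7)*(-4/3 + 0 + (1/3)*0) = -(-7)*(-4/3 + 0 + 0) = -(-7)*(-4)/3 = -7*4/3 = -28/3)
5*(181 - D(j(-3, 0))) = 5*(181 - 1*(-28/3)) = 5*(181 + 28/3) = 5*(571/3) = 2855/3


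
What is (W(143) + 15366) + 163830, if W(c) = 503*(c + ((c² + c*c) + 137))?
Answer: 20891730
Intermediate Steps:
W(c) = 68911 + 503*c + 1006*c² (W(c) = 503*(c + ((c² + c²) + 137)) = 503*(c + (2*c² + 137)) = 503*(c + (137 + 2*c²)) = 503*(137 + c + 2*c²) = 68911 + 503*c + 1006*c²)
(W(143) + 15366) + 163830 = ((68911 + 503*143 + 1006*143²) + 15366) + 163830 = ((68911 + 71929 + 1006*20449) + 15366) + 163830 = ((68911 + 71929 + 20571694) + 15366) + 163830 = (20712534 + 15366) + 163830 = 20727900 + 163830 = 20891730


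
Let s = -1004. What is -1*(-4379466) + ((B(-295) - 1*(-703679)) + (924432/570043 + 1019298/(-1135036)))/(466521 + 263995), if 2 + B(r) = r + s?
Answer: 21122346584087350103865/4823040513801416 ≈ 4.3795e+6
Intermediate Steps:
B(r) = -1006 + r (B(r) = -2 + (r - 1004) = -2 + (-1004 + r) = -1006 + r)
-1*(-4379466) + ((B(-295) - 1*(-703679)) + (924432/570043 + 1019298/(-1135036)))/(466521 + 263995) = -1*(-4379466) + (((-1006 - 295) - 1*(-703679)) + (924432/570043 + 1019298/(-1135036)))/(466521 + 263995) = 4379466 + ((-1301 + 703679) + (924432*(1/570043) + 1019298*(-1/1135036)))/730516 = 4379466 + (702378 + (924432/570043 - 10401/11582))*(1/730516) = 4379466 + (702378 + 4777754181/6602238026)*(1/730516) = 4379466 + (4637271517980009/6602238026)*(1/730516) = 4379466 + 4637271517980009/4823040513801416 = 21122346584087350103865/4823040513801416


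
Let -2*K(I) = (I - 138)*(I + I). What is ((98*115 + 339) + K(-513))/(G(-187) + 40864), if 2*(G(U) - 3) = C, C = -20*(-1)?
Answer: -322354/40877 ≈ -7.8859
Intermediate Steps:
C = 20
G(U) = 13 (G(U) = 3 + (½)*20 = 3 + 10 = 13)
K(I) = -I*(-138 + I) (K(I) = -(I - 138)*(I + I)/2 = -(-138 + I)*2*I/2 = -I*(-138 + I))
((98*115 + 339) + K(-513))/(G(-187) + 40864) = ((98*115 + 339) - 513*(138 - 1*(-513)))/(13 + 40864) = ((11270 + 339) - 513*(138 + 513))/40877 = (11609 - 513*651)*(1/40877) = (11609 - 333963)*(1/40877) = -322354*1/40877 = -322354/40877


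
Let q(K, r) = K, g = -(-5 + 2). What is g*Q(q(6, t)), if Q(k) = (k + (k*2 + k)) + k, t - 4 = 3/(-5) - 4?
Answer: 90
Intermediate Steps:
g = 3 (g = -1*(-3) = 3)
t = -⅗ (t = 4 + (3/(-5) - 4) = 4 + (3*(-⅕) - 4) = 4 + (-⅗ - 4) = 4 - 23/5 = -⅗ ≈ -0.60000)
Q(k) = 5*k (Q(k) = (k + (2*k + k)) + k = (k + 3*k) + k = 4*k + k = 5*k)
g*Q(q(6, t)) = 3*(5*6) = 3*30 = 90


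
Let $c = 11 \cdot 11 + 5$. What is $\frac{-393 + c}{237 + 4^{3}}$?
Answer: $- \frac{267}{301} \approx -0.88704$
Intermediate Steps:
$c = 126$ ($c = 121 + 5 = 126$)
$\frac{-393 + c}{237 + 4^{3}} = \frac{-393 + 126}{237 + 4^{3}} = - \frac{267}{237 + 64} = - \frac{267}{301}$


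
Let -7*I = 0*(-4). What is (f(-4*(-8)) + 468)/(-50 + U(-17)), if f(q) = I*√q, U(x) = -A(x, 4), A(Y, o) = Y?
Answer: -156/11 ≈ -14.182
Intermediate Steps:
I = 0 (I = -0*(-4) = -⅐*0 = 0)
U(x) = -x
f(q) = 0 (f(q) = 0*√q = 0)
(f(-4*(-8)) + 468)/(-50 + U(-17)) = (0 + 468)/(-50 - 1*(-17)) = 468/(-50 + 17) = 468/(-33) = 468*(-1/33) = -156/11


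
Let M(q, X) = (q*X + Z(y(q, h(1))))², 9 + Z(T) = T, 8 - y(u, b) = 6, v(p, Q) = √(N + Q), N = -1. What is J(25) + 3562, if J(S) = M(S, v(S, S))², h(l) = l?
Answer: 229415963 - 21068600*√6 ≈ 1.7781e+8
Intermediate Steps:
v(p, Q) = √(-1 + Q)
y(u, b) = 2 (y(u, b) = 8 - 1*6 = 8 - 6 = 2)
Z(T) = -9 + T
M(q, X) = (-7 + X*q)² (M(q, X) = (q*X + (-9 + 2))² = (X*q - 7)² = (-7 + X*q)²)
J(S) = (-7 + S*√(-1 + S))⁴ (J(S) = ((-7 + √(-1 + S)*S)²)² = ((-7 + S*√(-1 + S))²)² = (-7 + S*√(-1 + S))⁴)
J(25) + 3562 = (-7 + 25*√(-1 + 25))⁴ + 3562 = (-7 + 25*√24)⁴ + 3562 = (-7 + 25*(2*√6))⁴ + 3562 = (-7 + 50*√6)⁴ + 3562 = 3562 + (-7 + 50*√6)⁴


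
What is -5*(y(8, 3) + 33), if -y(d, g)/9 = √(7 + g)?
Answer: -165 + 45*√10 ≈ -22.698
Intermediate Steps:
y(d, g) = -9*√(7 + g)
-5*(y(8, 3) + 33) = -5*(-9*√(7 + 3) + 33) = -5*(-9*√10 + 33) = -5*(33 - 9*√10) = -165 + 45*√10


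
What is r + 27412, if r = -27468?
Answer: -56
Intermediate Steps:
r + 27412 = -27468 + 27412 = -56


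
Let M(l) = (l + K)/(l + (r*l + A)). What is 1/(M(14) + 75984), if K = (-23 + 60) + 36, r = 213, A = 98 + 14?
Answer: 1036/78719453 ≈ 1.3161e-5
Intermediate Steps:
A = 112
K = 73 (K = 37 + 36 = 73)
M(l) = (73 + l)/(112 + 214*l) (M(l) = (l + 73)/(l + (213*l + 112)) = (73 + l)/(l + (112 + 213*l)) = (73 + l)/(112 + 214*l))
1/(M(14) + 75984) = 1/((73 + 14)/(2*(56 + 107*14)) + 75984) = 1/((½)*87/(56 + 1498) + 75984) = 1/((½)*87/1554 + 75984) = 1/((½)*(1/1554)*87 + 75984) = 1/(29/1036 + 75984) = 1/(78719453/1036) = 1036/78719453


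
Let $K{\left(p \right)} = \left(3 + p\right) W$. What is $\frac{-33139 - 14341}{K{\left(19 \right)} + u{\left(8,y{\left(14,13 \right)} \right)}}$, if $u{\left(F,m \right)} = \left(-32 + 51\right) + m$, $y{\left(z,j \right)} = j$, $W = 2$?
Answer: $- \frac{11870}{19} \approx -624.74$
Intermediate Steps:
$K{\left(p \right)} = 6 + 2 p$ ($K{\left(p \right)} = \left(3 + p\right) 2 = 6 + 2 p$)
$u{\left(F,m \right)} = 19 + m$
$\frac{-33139 - 14341}{K{\left(19 \right)} + u{\left(8,y{\left(14,13 \right)} \right)}} = \frac{-33139 - 14341}{\left(6 + 2 \cdot 19\right) + \left(19 + 13\right)} = - \frac{47480}{\left(6 + 38\right) + 32} = - \frac{47480}{44 + 32} = - \frac{47480}{76} = \left(-47480\right) \frac{1}{76} = - \frac{11870}{19}$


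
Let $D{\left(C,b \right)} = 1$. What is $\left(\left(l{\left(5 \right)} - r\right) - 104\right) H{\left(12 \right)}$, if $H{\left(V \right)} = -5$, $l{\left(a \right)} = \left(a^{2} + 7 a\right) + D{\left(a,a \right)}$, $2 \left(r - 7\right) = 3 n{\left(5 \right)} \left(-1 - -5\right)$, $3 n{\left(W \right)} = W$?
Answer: $300$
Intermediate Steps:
$n{\left(W \right)} = \frac{W}{3}$
$r = 17$ ($r = 7 + \frac{3 \cdot \frac{1}{3} \cdot 5 \left(-1 - -5\right)}{2} = 7 + \frac{3 \cdot \frac{5}{3} \left(-1 + 5\right)}{2} = 7 + \frac{5 \cdot 4}{2} = 7 + \frac{1}{2} \cdot 20 = 7 + 10 = 17$)
$l{\left(a \right)} = 1 + a^{2} + 7 a$ ($l{\left(a \right)} = \left(a^{2} + 7 a\right) + 1 = 1 + a^{2} + 7 a$)
$\left(\left(l{\left(5 \right)} - r\right) - 104\right) H{\left(12 \right)} = \left(\left(\left(1 + 5^{2} + 7 \cdot 5\right) - 17\right) - 104\right) \left(-5\right) = \left(\left(\left(1 + 25 + 35\right) - 17\right) - 104\right) \left(-5\right) = \left(\left(61 - 17\right) - 104\right) \left(-5\right) = \left(44 - 104\right) \left(-5\right) = \left(-60\right) \left(-5\right) = 300$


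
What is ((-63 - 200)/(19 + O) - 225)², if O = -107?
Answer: 381694369/7744 ≈ 49289.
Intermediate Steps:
((-63 - 200)/(19 + O) - 225)² = ((-63 - 200)/(19 - 107) - 225)² = (-263/(-88) - 225)² = (-263*(-1/88) - 225)² = (263/88 - 225)² = (-19537/88)² = 381694369/7744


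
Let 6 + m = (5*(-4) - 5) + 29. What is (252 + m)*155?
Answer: 38750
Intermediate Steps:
m = -2 (m = -6 + ((5*(-4) - 5) + 29) = -6 + ((-20 - 5) + 29) = -6 + (-25 + 29) = -6 + 4 = -2)
(252 + m)*155 = (252 - 2)*155 = 250*155 = 38750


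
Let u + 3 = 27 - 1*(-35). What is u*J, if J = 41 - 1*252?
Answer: -12449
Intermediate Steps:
J = -211 (J = 41 - 252 = -211)
u = 59 (u = -3 + (27 - 1*(-35)) = -3 + (27 + 35) = -3 + 62 = 59)
u*J = 59*(-211) = -12449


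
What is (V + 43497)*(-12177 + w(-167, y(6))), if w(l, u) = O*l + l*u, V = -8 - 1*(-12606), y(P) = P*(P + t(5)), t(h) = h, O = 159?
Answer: -2790838440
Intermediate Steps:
y(P) = P*(5 + P) (y(P) = P*(P + 5) = P*(5 + P))
V = 12598 (V = -8 + 12606 = 12598)
w(l, u) = 159*l + l*u
(V + 43497)*(-12177 + w(-167, y(6))) = (12598 + 43497)*(-12177 - 167*(159 + 6*(5 + 6))) = 56095*(-12177 - 167*(159 + 6*11)) = 56095*(-12177 - 167*(159 + 66)) = 56095*(-12177 - 167*225) = 56095*(-12177 - 37575) = 56095*(-49752) = -2790838440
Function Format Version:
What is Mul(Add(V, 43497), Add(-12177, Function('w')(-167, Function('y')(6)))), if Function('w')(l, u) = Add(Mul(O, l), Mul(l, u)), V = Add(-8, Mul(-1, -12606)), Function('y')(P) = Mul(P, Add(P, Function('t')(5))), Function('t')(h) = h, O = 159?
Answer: -2790838440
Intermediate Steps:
Function('y')(P) = Mul(P, Add(5, P)) (Function('y')(P) = Mul(P, Add(P, 5)) = Mul(P, Add(5, P)))
V = 12598 (V = Add(-8, 12606) = 12598)
Function('w')(l, u) = Add(Mul(159, l), Mul(l, u))
Mul(Add(V, 43497), Add(-12177, Function('w')(-167, Function('y')(6)))) = Mul(Add(12598, 43497), Add(-12177, Mul(-167, Add(159, Mul(6, Add(5, 6)))))) = Mul(56095, Add(-12177, Mul(-167, Add(159, Mul(6, 11))))) = Mul(56095, Add(-12177, Mul(-167, Add(159, 66)))) = Mul(56095, Add(-12177, Mul(-167, 225))) = Mul(56095, Add(-12177, -37575)) = Mul(56095, -49752) = -2790838440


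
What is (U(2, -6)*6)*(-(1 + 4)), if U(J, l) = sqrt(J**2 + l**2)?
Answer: -60*sqrt(10) ≈ -189.74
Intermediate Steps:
(U(2, -6)*6)*(-(1 + 4)) = (sqrt(2**2 + (-6)**2)*6)*(-(1 + 4)) = (sqrt(4 + 36)*6)*(-1*5) = (sqrt(40)*6)*(-5) = ((2*sqrt(10))*6)*(-5) = (12*sqrt(10))*(-5) = -60*sqrt(10)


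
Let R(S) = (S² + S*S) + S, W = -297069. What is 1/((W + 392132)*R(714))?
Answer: 1/96993349278 ≈ 1.0310e-11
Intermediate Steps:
R(S) = S + 2*S² (R(S) = (S² + S²) + S = 2*S² + S = S + 2*S²)
1/((W + 392132)*R(714)) = 1/((-297069 + 392132)*((714*(1 + 2*714)))) = 1/(95063*((714*(1 + 1428)))) = 1/(95063*((714*1429))) = (1/95063)/1020306 = (1/95063)*(1/1020306) = 1/96993349278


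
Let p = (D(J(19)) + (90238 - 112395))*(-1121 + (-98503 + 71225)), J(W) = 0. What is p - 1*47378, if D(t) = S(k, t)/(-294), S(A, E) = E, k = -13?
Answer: 629189265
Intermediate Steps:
D(t) = -t/294 (D(t) = t/(-294) = t*(-1/294) = -t/294)
p = 629236643 (p = (-1/294*0 + (90238 - 112395))*(-1121 + (-98503 + 71225)) = (0 - 22157)*(-1121 - 27278) = -22157*(-28399) = 629236643)
p - 1*47378 = 629236643 - 1*47378 = 629236643 - 47378 = 629189265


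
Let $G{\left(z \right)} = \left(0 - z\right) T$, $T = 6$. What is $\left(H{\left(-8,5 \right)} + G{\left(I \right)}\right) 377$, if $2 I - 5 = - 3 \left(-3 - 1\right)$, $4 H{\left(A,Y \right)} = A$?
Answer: $-19981$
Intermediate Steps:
$H{\left(A,Y \right)} = \frac{A}{4}$
$I = \frac{17}{2}$ ($I = \frac{5}{2} + \frac{\left(-3\right) \left(-3 - 1\right)}{2} = \frac{5}{2} + \frac{\left(-3\right) \left(-4\right)}{2} = \frac{5}{2} + \frac{1}{2} \cdot 12 = \frac{5}{2} + 6 = \frac{17}{2} \approx 8.5$)
$G{\left(z \right)} = - 6 z$ ($G{\left(z \right)} = \left(0 - z\right) 6 = - z 6 = - 6 z$)
$\left(H{\left(-8,5 \right)} + G{\left(I \right)}\right) 377 = \left(\frac{1}{4} \left(-8\right) - 51\right) 377 = \left(-2 - 51\right) 377 = \left(-53\right) 377 = -19981$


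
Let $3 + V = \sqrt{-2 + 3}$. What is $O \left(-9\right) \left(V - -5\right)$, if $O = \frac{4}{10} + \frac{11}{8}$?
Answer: $- \frac{1917}{40} \approx -47.925$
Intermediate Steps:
$V = -2$ ($V = -3 + \sqrt{-2 + 3} = -3 + \sqrt{1} = -3 + 1 = -2$)
$O = \frac{71}{40}$ ($O = 4 \cdot \frac{1}{10} + 11 \cdot \frac{1}{8} = \frac{2}{5} + \frac{11}{8} = \frac{71}{40} \approx 1.775$)
$O \left(-9\right) \left(V - -5\right) = \frac{71}{40} \left(-9\right) \left(-2 - -5\right) = - \frac{639 \left(-2 + 5\right)}{40} = \left(- \frac{639}{40}\right) 3 = - \frac{1917}{40}$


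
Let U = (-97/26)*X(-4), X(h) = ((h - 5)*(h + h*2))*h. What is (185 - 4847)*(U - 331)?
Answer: -77617638/13 ≈ -5.9706e+6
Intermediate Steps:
X(h) = 3*h²*(-5 + h) (X(h) = ((-5 + h)*(h + 2*h))*h = ((-5 + h)*(3*h))*h = (3*h*(-5 + h))*h = 3*h²*(-5 + h))
U = 20952/13 (U = (-97/26)*(3*(-4)²*(-5 - 4)) = (-97*1/26)*(3*16*(-9)) = -97/26*(-432) = 20952/13 ≈ 1611.7)
(185 - 4847)*(U - 331) = (185 - 4847)*(20952/13 - 331) = -4662*16649/13 = -77617638/13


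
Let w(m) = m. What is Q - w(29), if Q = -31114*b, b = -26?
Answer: 808935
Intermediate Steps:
Q = 808964 (Q = -31114*(-26) = 808964)
Q - w(29) = 808964 - 1*29 = 808964 - 29 = 808935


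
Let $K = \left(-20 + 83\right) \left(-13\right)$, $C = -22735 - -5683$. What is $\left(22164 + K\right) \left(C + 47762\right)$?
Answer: $655504950$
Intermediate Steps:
$C = -17052$ ($C = -22735 + 5683 = -17052$)
$K = -819$ ($K = 63 \left(-13\right) = -819$)
$\left(22164 + K\right) \left(C + 47762\right) = \left(22164 - 819\right) \left(-17052 + 47762\right) = 21345 \cdot 30710 = 655504950$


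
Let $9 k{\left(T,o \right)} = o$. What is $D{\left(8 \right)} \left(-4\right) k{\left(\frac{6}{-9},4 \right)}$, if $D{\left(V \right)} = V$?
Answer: $- \frac{128}{9} \approx -14.222$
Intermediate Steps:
$k{\left(T,o \right)} = \frac{o}{9}$
$D{\left(8 \right)} \left(-4\right) k{\left(\frac{6}{-9},4 \right)} = 8 \left(-4\right) \frac{1}{9} \cdot 4 = \left(-32\right) \frac{4}{9} = - \frac{128}{9}$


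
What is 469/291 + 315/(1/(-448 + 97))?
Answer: -32173946/291 ≈ -1.1056e+5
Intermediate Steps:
469/291 + 315/(1/(-448 + 97)) = 469*(1/291) + 315/(1/(-351)) = 469/291 + 315/(-1/351) = 469/291 + 315*(-351) = 469/291 - 110565 = -32173946/291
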